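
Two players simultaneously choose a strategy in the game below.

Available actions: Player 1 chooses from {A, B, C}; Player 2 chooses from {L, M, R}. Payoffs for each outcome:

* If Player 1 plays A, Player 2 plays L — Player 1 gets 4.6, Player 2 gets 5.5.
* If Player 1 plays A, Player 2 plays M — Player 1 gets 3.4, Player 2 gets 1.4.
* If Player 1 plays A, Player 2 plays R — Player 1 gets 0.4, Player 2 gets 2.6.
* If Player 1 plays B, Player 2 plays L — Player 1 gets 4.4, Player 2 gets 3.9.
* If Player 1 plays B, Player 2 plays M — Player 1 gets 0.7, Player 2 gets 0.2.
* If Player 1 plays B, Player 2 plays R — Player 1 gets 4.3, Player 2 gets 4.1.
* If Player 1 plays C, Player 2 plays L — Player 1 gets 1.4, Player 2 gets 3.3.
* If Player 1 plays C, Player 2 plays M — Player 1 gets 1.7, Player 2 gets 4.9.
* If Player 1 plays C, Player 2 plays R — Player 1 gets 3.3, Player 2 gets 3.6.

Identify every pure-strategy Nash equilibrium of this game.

(A, L) and (B, R)

(A, L): Player 1 gets 4.6, best alternative 4.4; Player 2 gets 5.5, best alternative 2.6. No profitable deviation — NE.
(A, M): Player 2 can switch to L (1.4 → 5.5). Not NE.
(A, R): Player 1 can switch to B (0.4 → 4.3). Not NE.
(B, L): Player 1 can switch to A (4.4 → 4.6). Not NE.
(B, M): Player 1 can switch to A (0.7 → 3.4). Not NE.
(B, R): Player 1 gets 4.3, best alternative 3.3; Player 2 gets 4.1, best alternative 3.9. No profitable deviation — NE.
(C, L): Player 1 can switch to A (1.4 → 4.6). Not NE.
(C, M): Player 1 can switch to A (1.7 → 3.4). Not NE.
(C, R): Player 1 can switch to B (3.3 → 4.3). Not NE.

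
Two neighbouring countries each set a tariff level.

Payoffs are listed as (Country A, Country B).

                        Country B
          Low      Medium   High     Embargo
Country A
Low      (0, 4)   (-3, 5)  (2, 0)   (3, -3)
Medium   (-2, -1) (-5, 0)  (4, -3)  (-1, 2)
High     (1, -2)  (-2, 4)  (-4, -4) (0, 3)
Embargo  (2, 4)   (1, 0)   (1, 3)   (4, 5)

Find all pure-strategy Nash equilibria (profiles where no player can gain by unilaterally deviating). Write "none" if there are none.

(Embargo, Embargo)

Country A against Low: payoffs 0, -2, 1, 2 → best response Embargo.
Country A against Medium: payoffs -3, -5, -2, 1 → best response Embargo.
Country A against High: payoffs 2, 4, -4, 1 → best response Medium.
Country A against Embargo: payoffs 3, -1, 0, 4 → best response Embargo.
Country B against Low: payoffs 4, 5, 0, -3 → best response Medium.
Country B against Medium: payoffs -1, 0, -3, 2 → best response Embargo.
Country B against High: payoffs -2, 4, -4, 3 → best response Medium.
Country B against Embargo: payoffs 4, 0, 3, 5 → best response Embargo.
Mutual best responses: (Embargo, Embargo).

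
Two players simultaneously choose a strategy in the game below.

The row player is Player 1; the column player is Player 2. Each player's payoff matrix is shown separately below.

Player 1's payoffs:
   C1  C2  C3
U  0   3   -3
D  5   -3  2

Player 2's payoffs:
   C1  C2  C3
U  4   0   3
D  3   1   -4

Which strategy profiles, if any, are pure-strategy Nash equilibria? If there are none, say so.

Pure NE: (D, C1)

Mark each player's best response to every combination of opponents' strategies; a profile where every player is best-responding is a pure Nash equilibrium.
Player 1 against C1: payoffs 0, 5 → best response D.
Player 1 against C2: payoffs 3, -3 → best response U.
Player 1 against C3: payoffs -3, 2 → best response D.
Player 2 against U: payoffs 4, 0, 3 → best response C1.
Player 2 against D: payoffs 3, 1, -4 → best response C1.
Mutual best responses: (D, C1).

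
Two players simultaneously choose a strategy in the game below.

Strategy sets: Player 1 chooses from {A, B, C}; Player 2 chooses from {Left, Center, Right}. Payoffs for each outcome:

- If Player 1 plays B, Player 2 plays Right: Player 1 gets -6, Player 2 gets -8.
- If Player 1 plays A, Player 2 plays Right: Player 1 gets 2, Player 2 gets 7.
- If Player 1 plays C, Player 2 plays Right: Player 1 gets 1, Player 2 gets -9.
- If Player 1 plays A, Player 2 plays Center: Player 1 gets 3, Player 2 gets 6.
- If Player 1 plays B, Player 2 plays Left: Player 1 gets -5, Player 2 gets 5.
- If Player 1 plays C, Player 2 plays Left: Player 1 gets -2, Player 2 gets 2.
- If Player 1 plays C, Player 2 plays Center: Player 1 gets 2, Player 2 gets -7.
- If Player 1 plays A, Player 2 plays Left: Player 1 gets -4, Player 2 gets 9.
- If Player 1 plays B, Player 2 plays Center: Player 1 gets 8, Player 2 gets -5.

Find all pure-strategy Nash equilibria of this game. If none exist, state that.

Pure NE: (C, Left)

(A, Left): Player 1 can switch to C (-4 → -2). Not NE.
(A, Center): Player 1 can switch to B (3 → 8). Not NE.
(A, Right): Player 2 can switch to Left (7 → 9). Not NE.
(B, Left): Player 1 can switch to A (-5 → -4). Not NE.
(B, Center): Player 2 can switch to Left (-5 → 5). Not NE.
(B, Right): Player 1 can switch to A (-6 → 2). Not NE.
(C, Left): Player 1 gets -2, best alternative -4; Player 2 gets 2, best alternative -7. No profitable deviation — NE.
(The remaining 2 profiles each have a profitable deviation by the same check.)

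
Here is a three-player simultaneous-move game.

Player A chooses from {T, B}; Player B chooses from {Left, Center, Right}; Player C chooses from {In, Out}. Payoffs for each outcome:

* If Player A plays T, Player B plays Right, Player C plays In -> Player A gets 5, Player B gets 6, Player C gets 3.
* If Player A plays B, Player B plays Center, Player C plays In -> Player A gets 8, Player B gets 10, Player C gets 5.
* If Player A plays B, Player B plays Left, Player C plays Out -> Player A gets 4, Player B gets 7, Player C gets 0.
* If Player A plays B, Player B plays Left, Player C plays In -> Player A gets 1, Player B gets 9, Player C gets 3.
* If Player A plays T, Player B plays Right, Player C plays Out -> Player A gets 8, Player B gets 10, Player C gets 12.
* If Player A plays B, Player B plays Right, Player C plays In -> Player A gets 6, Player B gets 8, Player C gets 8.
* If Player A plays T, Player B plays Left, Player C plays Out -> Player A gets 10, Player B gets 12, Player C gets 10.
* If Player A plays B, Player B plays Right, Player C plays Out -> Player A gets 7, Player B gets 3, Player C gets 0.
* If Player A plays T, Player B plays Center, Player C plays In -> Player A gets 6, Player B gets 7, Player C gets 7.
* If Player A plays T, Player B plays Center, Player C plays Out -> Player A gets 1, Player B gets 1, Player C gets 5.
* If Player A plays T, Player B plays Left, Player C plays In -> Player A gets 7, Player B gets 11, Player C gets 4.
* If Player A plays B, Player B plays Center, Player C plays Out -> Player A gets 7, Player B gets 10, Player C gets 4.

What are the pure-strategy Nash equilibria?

For each player, find the best response to each opponent profile; mutual best responses are the pure NE.
Player A against (Left, In): payoffs 7, 1 → best response T.
Player A against (Left, Out): payoffs 10, 4 → best response T.
Player A against (Center, In): payoffs 6, 8 → best response B.
Player A against (Center, Out): payoffs 1, 7 → best response B.
Player A against (Right, In): payoffs 5, 6 → best response B.
Player A against (Right, Out): payoffs 8, 7 → best response T.
Player B against (T, In): payoffs 11, 7, 6 → best response Left.
Player B against (T, Out): payoffs 12, 1, 10 → best response Left.
Player B against (B, In): payoffs 9, 10, 8 → best response Center.
Player B against (B, Out): payoffs 7, 10, 3 → best response Center.
Player C against (T, Left): payoffs 4, 10 → best response Out.
Player C against (T, Center): payoffs 7, 5 → best response In.
Player C against (T, Right): payoffs 3, 12 → best response Out.
Player C against (B, Left): payoffs 3, 0 → best response In.
Player C against (B, Center): payoffs 5, 4 → best response In.
Player C against (B, Right): payoffs 8, 0 → best response In.
Mutual best responses: (T, Left, Out); (B, Center, In).

Pure-strategy Nash equilibria: (T, Left, Out); (B, Center, In)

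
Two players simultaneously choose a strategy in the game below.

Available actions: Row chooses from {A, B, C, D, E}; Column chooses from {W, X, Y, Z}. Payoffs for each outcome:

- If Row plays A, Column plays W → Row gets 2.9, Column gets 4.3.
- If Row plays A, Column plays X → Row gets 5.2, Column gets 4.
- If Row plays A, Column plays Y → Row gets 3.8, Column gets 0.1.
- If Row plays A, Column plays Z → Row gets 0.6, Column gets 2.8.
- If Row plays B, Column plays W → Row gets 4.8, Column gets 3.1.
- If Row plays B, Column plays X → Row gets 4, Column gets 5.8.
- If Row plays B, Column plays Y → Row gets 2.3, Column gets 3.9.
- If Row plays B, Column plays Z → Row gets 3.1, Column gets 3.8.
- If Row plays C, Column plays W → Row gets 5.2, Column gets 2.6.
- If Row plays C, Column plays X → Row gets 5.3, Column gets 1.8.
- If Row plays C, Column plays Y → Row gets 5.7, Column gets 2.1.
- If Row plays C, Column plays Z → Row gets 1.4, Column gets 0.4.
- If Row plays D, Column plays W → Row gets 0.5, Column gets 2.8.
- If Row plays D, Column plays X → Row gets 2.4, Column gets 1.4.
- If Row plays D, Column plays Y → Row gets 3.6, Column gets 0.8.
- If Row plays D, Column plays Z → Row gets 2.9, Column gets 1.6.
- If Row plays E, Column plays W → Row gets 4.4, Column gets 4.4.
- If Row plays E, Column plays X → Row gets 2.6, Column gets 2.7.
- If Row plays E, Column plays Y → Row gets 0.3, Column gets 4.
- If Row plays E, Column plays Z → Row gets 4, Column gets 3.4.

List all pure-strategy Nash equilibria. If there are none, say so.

Row against W: payoffs 2.9, 4.8, 5.2, 0.5, 4.4 → best response C.
Row against X: payoffs 5.2, 4, 5.3, 2.4, 2.6 → best response C.
Row against Y: payoffs 3.8, 2.3, 5.7, 3.6, 0.3 → best response C.
Row against Z: payoffs 0.6, 3.1, 1.4, 2.9, 4 → best response E.
Column against A: payoffs 4.3, 4, 0.1, 2.8 → best response W.
Column against B: payoffs 3.1, 5.8, 3.9, 3.8 → best response X.
Column against C: payoffs 2.6, 1.8, 2.1, 0.4 → best response W.
Column against D: payoffs 2.8, 1.4, 0.8, 1.6 → best response W.
Column against E: payoffs 4.4, 2.7, 4, 3.4 → best response W.
Mutual best responses: (C, W).

Pure NE: (C, W)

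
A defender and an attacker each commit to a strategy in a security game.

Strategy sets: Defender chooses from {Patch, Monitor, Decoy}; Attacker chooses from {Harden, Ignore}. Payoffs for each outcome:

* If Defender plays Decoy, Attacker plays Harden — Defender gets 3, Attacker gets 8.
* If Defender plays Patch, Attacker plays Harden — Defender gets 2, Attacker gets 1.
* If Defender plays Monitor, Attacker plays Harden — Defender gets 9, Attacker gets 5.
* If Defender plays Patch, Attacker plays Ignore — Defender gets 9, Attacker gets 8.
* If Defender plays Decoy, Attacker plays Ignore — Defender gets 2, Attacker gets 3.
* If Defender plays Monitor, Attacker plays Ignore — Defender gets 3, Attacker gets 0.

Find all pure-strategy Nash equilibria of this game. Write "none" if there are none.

For each player, find the best response to each opponent profile; mutual best responses are the pure NE.
Defender against Harden: payoffs 2, 9, 3 → best response Monitor.
Defender against Ignore: payoffs 9, 3, 2 → best response Patch.
Attacker against Patch: payoffs 1, 8 → best response Ignore.
Attacker against Monitor: payoffs 5, 0 → best response Harden.
Attacker against Decoy: payoffs 8, 3 → best response Harden.
Mutual best responses: (Patch, Ignore); (Monitor, Harden).

Pure-strategy Nash equilibria: (Patch, Ignore), (Monitor, Harden)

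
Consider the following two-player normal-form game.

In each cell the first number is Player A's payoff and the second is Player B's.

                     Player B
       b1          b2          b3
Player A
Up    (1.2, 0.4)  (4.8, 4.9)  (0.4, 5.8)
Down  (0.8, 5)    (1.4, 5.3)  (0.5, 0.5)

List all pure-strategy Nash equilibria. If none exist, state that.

There is no pure-strategy Nash equilibrium.

(Up, b1): Player B can switch to b2 (0.4 → 4.9). Not NE.
(Up, b2): Player B can switch to b3 (4.9 → 5.8). Not NE.
(Up, b3): Player A can switch to Down (0.4 → 0.5). Not NE.
(Down, b1): Player A can switch to Up (0.8 → 1.2). Not NE.
(Down, b2): Player A can switch to Up (1.4 → 4.8). Not NE.
(Down, b3): Player B can switch to b1 (0.5 → 5). Not NE.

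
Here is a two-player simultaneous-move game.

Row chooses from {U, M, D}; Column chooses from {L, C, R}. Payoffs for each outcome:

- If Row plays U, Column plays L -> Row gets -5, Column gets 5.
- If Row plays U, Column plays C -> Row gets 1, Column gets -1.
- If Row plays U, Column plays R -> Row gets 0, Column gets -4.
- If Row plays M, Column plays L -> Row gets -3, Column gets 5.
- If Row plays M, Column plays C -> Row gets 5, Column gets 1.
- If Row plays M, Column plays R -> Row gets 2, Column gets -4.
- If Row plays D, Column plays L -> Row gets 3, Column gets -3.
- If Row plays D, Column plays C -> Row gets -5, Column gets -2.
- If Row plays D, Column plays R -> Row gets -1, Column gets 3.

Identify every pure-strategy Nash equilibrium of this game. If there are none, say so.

No pure-strategy Nash equilibrium.

For each player, find the best response to each opponent profile; mutual best responses are the pure NE.
Row against L: payoffs -5, -3, 3 → best response D.
Row against C: payoffs 1, 5, -5 → best response M.
Row against R: payoffs 0, 2, -1 → best response M.
Column against U: payoffs 5, -1, -4 → best response L.
Column against M: payoffs 5, 1, -4 → best response L.
Column against D: payoffs -3, -2, 3 → best response R.
No profile is a mutual best response for all players.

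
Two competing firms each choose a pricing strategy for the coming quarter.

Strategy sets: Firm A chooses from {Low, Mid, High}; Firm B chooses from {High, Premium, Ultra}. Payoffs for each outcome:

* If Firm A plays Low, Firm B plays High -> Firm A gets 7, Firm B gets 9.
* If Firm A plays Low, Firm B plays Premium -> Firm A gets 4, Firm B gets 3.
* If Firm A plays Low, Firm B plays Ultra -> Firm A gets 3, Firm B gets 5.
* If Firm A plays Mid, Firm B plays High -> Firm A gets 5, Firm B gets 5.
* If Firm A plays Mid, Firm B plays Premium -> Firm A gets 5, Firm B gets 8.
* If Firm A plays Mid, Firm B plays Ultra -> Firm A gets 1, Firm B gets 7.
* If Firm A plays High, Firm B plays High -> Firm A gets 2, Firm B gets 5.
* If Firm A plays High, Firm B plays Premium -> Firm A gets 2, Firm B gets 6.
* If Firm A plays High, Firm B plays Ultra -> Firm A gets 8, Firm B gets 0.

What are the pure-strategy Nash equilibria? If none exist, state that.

(Low, High) and (Mid, Premium)

Firm A against High: payoffs 7, 5, 2 → best response Low.
Firm A against Premium: payoffs 4, 5, 2 → best response Mid.
Firm A against Ultra: payoffs 3, 1, 8 → best response High.
Firm B against Low: payoffs 9, 3, 5 → best response High.
Firm B against Mid: payoffs 5, 8, 7 → best response Premium.
Firm B against High: payoffs 5, 6, 0 → best response Premium.
Mutual best responses: (Low, High); (Mid, Premium).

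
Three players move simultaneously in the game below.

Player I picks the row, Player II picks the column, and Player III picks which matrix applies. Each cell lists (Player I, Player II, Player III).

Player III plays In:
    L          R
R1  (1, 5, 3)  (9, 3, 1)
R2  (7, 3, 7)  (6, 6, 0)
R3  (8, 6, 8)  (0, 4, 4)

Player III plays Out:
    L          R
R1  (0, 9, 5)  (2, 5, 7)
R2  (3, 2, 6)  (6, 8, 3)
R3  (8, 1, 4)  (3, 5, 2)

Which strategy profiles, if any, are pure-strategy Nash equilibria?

Check each profile: it is a Nash equilibrium iff no player can strictly gain by switching unilaterally.
(R1, L, In): Player I can switch to R2 (1 → 7). Not NE.
(R1, L, Out): Player I can switch to R2 (0 → 3). Not NE.
(R1, R, In): Player II can switch to L (3 → 5). Not NE.
(R1, R, Out): Player I can switch to R2 (2 → 6). Not NE.
(R2, L, In): Player I can switch to R3 (7 → 8). Not NE.
(R2, L, Out): Player I can switch to R3 (3 → 8). Not NE.
(R2, R, In): Player I can switch to R1 (6 → 9). Not NE.
(R2, R, Out): Player I gets 6, best alternative 3; Player II gets 8, best alternative 2; Player III gets 3, best alternative 0. No profitable deviation — NE.
(R3, L, In): Player I gets 8, best alternative 7; Player II gets 6, best alternative 4; Player III gets 8, best alternative 4. No profitable deviation — NE.
(R3, L, Out): Player II can switch to R (1 → 5). Not NE.
(R3, R, In): Player I can switch to R1 (0 → 9). Not NE.
(R3, R, Out): Player I can switch to R2 (3 → 6). Not NE.

The pure Nash equilibria are (R2, R, Out) and (R3, L, In).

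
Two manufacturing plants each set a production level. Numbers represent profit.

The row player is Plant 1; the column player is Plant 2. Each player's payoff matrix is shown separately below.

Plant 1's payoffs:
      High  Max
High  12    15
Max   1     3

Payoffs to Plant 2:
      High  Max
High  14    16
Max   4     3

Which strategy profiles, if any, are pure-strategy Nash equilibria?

The unique pure-strategy Nash equilibrium is (High, Max).

Mark each player's best response to every combination of opponents' strategies; a profile where every player is best-responding is a pure Nash equilibrium.
Plant 1 against High: payoffs 12, 1 → best response High.
Plant 1 against Max: payoffs 15, 3 → best response High.
Plant 2 against High: payoffs 14, 16 → best response Max.
Plant 2 against Max: payoffs 4, 3 → best response High.
Mutual best responses: (High, Max).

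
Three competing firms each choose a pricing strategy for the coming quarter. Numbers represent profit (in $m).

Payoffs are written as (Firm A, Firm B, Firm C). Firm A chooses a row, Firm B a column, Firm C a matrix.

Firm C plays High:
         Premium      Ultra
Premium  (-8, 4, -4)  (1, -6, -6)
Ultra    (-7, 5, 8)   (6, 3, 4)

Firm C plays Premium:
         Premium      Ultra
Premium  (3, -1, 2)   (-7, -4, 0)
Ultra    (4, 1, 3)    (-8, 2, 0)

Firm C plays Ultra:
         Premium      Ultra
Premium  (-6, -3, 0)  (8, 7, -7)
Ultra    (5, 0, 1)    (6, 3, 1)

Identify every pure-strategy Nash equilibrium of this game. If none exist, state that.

(Ultra, Premium, High)

Firm A against (Premium, High): payoffs -8, -7 → best response Ultra.
Firm A against (Premium, Premium): payoffs 3, 4 → best response Ultra.
Firm A against (Premium, Ultra): payoffs -6, 5 → best response Ultra.
Firm A against (Ultra, High): payoffs 1, 6 → best response Ultra.
Firm A against (Ultra, Premium): payoffs -7, -8 → best response Premium.
Firm A against (Ultra, Ultra): payoffs 8, 6 → best response Premium.
Firm B against (Premium, High): payoffs 4, -6 → best response Premium.
Firm B against (Premium, Premium): payoffs -1, -4 → best response Premium.
Firm B against (Premium, Ultra): payoffs -3, 7 → best response Ultra.
Firm B against (Ultra, High): payoffs 5, 3 → best response Premium.
Firm B against (Ultra, Premium): payoffs 1, 2 → best response Ultra.
Firm B against (Ultra, Ultra): payoffs 0, 3 → best response Ultra.
Firm C against (Premium, Premium): payoffs -4, 2, 0 → best response Premium.
Firm C against (Premium, Ultra): payoffs -6, 0, -7 → best response Premium.
Firm C against (Ultra, Premium): payoffs 8, 3, 1 → best response High.
Firm C against (Ultra, Ultra): payoffs 4, 0, 1 → best response High.
Mutual best responses: (Ultra, Premium, High).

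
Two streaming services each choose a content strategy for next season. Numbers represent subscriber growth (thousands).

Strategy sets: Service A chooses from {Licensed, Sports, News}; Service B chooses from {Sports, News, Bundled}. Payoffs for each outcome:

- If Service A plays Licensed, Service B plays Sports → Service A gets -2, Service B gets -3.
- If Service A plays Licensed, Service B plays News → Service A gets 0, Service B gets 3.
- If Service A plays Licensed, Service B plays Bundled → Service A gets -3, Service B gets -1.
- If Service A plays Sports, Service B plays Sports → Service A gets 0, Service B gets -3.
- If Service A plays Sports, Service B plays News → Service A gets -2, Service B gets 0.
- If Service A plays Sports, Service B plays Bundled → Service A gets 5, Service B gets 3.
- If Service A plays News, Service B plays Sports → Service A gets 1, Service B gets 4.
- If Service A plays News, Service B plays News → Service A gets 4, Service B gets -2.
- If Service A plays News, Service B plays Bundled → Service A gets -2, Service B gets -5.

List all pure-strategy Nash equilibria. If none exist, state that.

(Sports, Bundled), (News, Sports)

For each player, find the best response to each opponent profile; mutual best responses are the pure NE.
Service A against Sports: payoffs -2, 0, 1 → best response News.
Service A against News: payoffs 0, -2, 4 → best response News.
Service A against Bundled: payoffs -3, 5, -2 → best response Sports.
Service B against Licensed: payoffs -3, 3, -1 → best response News.
Service B against Sports: payoffs -3, 0, 3 → best response Bundled.
Service B against News: payoffs 4, -2, -5 → best response Sports.
Mutual best responses: (Sports, Bundled); (News, Sports).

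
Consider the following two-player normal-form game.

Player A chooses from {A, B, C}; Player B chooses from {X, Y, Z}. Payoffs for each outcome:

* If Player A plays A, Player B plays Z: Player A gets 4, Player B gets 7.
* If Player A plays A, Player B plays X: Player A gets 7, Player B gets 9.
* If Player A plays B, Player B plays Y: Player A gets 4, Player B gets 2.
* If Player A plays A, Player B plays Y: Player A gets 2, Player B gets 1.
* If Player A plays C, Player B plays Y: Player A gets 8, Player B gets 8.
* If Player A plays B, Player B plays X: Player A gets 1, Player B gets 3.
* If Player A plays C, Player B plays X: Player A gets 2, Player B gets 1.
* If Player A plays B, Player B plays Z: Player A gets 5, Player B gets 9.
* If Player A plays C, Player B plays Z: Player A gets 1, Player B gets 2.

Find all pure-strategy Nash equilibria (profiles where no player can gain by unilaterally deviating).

(A, X): Player A gets 7, best alternative 2; Player B gets 9, best alternative 7. No profitable deviation — NE.
(A, Y): Player A can switch to B (2 → 4). Not NE.
(A, Z): Player A can switch to B (4 → 5). Not NE.
(B, X): Player A can switch to A (1 → 7). Not NE.
(B, Y): Player A can switch to C (4 → 8). Not NE.
(B, Z): Player A gets 5, best alternative 4; Player B gets 9, best alternative 3. No profitable deviation — NE.
(C, X): Player A can switch to A (2 → 7). Not NE.
(C, Y): Player A gets 8, best alternative 4; Player B gets 8, best alternative 2. No profitable deviation — NE.
(C, Z): Player A can switch to A (1 → 4). Not NE.

Pure-strategy Nash equilibria: (A, X); (B, Z); (C, Y)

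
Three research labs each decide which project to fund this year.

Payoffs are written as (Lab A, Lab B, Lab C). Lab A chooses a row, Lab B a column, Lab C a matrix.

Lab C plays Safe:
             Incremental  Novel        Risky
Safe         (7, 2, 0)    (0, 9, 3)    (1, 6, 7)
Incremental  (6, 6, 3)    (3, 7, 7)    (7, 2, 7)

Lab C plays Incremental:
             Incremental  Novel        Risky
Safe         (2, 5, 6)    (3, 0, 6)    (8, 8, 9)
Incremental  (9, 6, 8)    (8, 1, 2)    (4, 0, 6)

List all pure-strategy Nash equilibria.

For each strategy profile, look for a profitable unilateral deviation.
(Safe, Incremental, Safe): Lab B can switch to Novel (2 → 9). Not NE.
(Safe, Incremental, Incremental): Lab A can switch to Incremental (2 → 9). Not NE.
(Safe, Novel, Safe): Lab A can switch to Incremental (0 → 3). Not NE.
(Safe, Novel, Incremental): Lab A can switch to Incremental (3 → 8). Not NE.
(Safe, Risky, Safe): Lab A can switch to Incremental (1 → 7). Not NE.
(Safe, Risky, Incremental): Lab A gets 8, best alternative 4; Lab B gets 8, best alternative 5; Lab C gets 9, best alternative 7. No profitable deviation — NE.
(Incremental, Incremental, Safe): Lab A can switch to Safe (6 → 7). Not NE.
(Incremental, Incremental, Incremental): Lab A gets 9, best alternative 2; Lab B gets 6, best alternative 1; Lab C gets 8, best alternative 3. No profitable deviation — NE.
(Incremental, Novel, Safe): Lab A gets 3, best alternative 0; Lab B gets 7, best alternative 6; Lab C gets 7, best alternative 2. No profitable deviation — NE.
(Incremental, Novel, Incremental): Lab B can switch to Incremental (1 → 6). Not NE.
(Incremental, Risky, Safe): Lab B can switch to Incremental (2 → 6). Not NE.
(Incremental, Risky, Incremental): Lab A can switch to Safe (4 → 8). Not NE.

(Safe, Risky, Incremental) and (Incremental, Incremental, Incremental) and (Incremental, Novel, Safe)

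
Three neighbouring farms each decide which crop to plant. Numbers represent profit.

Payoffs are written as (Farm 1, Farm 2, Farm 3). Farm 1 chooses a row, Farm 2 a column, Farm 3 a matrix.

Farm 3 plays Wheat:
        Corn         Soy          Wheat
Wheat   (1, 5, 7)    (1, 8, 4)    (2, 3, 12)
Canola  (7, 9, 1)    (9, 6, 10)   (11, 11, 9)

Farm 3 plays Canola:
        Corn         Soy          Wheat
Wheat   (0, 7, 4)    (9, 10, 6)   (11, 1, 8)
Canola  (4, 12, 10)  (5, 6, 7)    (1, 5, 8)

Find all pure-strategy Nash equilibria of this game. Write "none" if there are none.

The pure Nash equilibria are (Wheat, Soy, Canola), (Canola, Corn, Canola), (Canola, Wheat, Wheat).

Farm 1 against (Corn, Wheat): payoffs 1, 7 → best response Canola.
Farm 1 against (Corn, Canola): payoffs 0, 4 → best response Canola.
Farm 1 against (Soy, Wheat): payoffs 1, 9 → best response Canola.
Farm 1 against (Soy, Canola): payoffs 9, 5 → best response Wheat.
Farm 1 against (Wheat, Wheat): payoffs 2, 11 → best response Canola.
Farm 1 against (Wheat, Canola): payoffs 11, 1 → best response Wheat.
Farm 2 against (Wheat, Wheat): payoffs 5, 8, 3 → best response Soy.
Farm 2 against (Wheat, Canola): payoffs 7, 10, 1 → best response Soy.
Farm 2 against (Canola, Wheat): payoffs 9, 6, 11 → best response Wheat.
Farm 2 against (Canola, Canola): payoffs 12, 6, 5 → best response Corn.
Farm 3 against (Wheat, Corn): payoffs 7, 4 → best response Wheat.
Farm 3 against (Wheat, Soy): payoffs 4, 6 → best response Canola.
Farm 3 against (Wheat, Wheat): payoffs 12, 8 → best response Wheat.
Farm 3 against (Canola, Corn): payoffs 1, 10 → best response Canola.
Farm 3 against (Canola, Soy): payoffs 10, 7 → best response Wheat.
Farm 3 against (Canola, Wheat): payoffs 9, 8 → best response Wheat.
Mutual best responses: (Wheat, Soy, Canola); (Canola, Corn, Canola); (Canola, Wheat, Wheat).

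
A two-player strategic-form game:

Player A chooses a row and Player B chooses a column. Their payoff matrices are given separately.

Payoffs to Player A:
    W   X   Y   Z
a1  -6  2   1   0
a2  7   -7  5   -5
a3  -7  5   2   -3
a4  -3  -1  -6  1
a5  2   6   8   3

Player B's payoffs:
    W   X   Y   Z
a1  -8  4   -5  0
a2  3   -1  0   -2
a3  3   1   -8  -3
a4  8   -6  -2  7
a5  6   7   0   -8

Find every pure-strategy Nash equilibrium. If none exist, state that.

Player A against W: payoffs -6, 7, -7, -3, 2 → best response a2.
Player A against X: payoffs 2, -7, 5, -1, 6 → best response a5.
Player A against Y: payoffs 1, 5, 2, -6, 8 → best response a5.
Player A against Z: payoffs 0, -5, -3, 1, 3 → best response a5.
Player B against a1: payoffs -8, 4, -5, 0 → best response X.
Player B against a2: payoffs 3, -1, 0, -2 → best response W.
Player B against a3: payoffs 3, 1, -8, -3 → best response W.
Player B against a4: payoffs 8, -6, -2, 7 → best response W.
Player B against a5: payoffs 6, 7, 0, -8 → best response X.
Mutual best responses: (a2, W); (a5, X).

The pure Nash equilibria are (a2, W); (a5, X).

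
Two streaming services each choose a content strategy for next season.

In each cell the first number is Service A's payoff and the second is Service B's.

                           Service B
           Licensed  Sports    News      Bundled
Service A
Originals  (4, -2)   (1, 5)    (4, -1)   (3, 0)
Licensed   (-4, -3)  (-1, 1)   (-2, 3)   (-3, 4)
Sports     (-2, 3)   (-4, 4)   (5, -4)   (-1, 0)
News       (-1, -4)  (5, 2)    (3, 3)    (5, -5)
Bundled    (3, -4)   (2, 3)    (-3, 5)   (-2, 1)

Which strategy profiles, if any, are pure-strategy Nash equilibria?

Service A against Licensed: payoffs 4, -4, -2, -1, 3 → best response Originals.
Service A against Sports: payoffs 1, -1, -4, 5, 2 → best response News.
Service A against News: payoffs 4, -2, 5, 3, -3 → best response Sports.
Service A against Bundled: payoffs 3, -3, -1, 5, -2 → best response News.
Service B against Originals: payoffs -2, 5, -1, 0 → best response Sports.
Service B against Licensed: payoffs -3, 1, 3, 4 → best response Bundled.
Service B against Sports: payoffs 3, 4, -4, 0 → best response Sports.
Service B against News: payoffs -4, 2, 3, -5 → best response News.
Service B against Bundled: payoffs -4, 3, 5, 1 → best response News.
No profile is a mutual best response for all players.

This game has no pure Nash equilibrium.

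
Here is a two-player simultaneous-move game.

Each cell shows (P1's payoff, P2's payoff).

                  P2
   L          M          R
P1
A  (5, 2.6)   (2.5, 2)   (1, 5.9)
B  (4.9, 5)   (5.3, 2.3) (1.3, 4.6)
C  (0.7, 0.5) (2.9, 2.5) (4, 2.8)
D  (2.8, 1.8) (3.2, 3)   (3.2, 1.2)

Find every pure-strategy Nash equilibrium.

The unique pure-strategy Nash equilibrium is (C, R).

P1 against L: payoffs 5, 4.9, 0.7, 2.8 → best response A.
P1 against M: payoffs 2.5, 5.3, 2.9, 3.2 → best response B.
P1 against R: payoffs 1, 1.3, 4, 3.2 → best response C.
P2 against A: payoffs 2.6, 2, 5.9 → best response R.
P2 against B: payoffs 5, 2.3, 4.6 → best response L.
P2 against C: payoffs 0.5, 2.5, 2.8 → best response R.
P2 against D: payoffs 1.8, 3, 1.2 → best response M.
Mutual best responses: (C, R).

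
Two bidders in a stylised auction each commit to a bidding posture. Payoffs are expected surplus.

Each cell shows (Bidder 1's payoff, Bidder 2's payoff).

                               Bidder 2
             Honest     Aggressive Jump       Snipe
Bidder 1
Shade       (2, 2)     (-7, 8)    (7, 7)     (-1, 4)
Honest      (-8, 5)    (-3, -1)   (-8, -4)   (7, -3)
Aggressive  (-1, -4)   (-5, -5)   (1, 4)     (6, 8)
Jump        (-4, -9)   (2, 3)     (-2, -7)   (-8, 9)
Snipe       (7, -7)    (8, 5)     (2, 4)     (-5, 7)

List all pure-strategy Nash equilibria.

No pure-strategy Nash equilibrium.

(Shade, Honest): Bidder 1 can switch to Snipe (2 → 7). Not NE.
(Shade, Aggressive): Bidder 1 can switch to Honest (-7 → -3). Not NE.
(Shade, Jump): Bidder 2 can switch to Aggressive (7 → 8). Not NE.
(Shade, Snipe): Bidder 1 can switch to Honest (-1 → 7). Not NE.
(Honest, Honest): Bidder 1 can switch to Shade (-8 → 2). Not NE.
(Honest, Aggressive): Bidder 1 can switch to Jump (-3 → 2). Not NE.
(Honest, Jump): Bidder 1 can switch to Shade (-8 → 7). Not NE.
(Honest, Snipe): Bidder 2 can switch to Honest (-3 → 5). Not NE.
(Aggressive, Honest): Bidder 1 can switch to Shade (-1 → 2). Not NE.
(Aggressive, Aggressive): Bidder 1 can switch to Honest (-5 → -3). Not NE.
(Aggressive, Jump): Bidder 1 can switch to Shade (1 → 7). Not NE.
(Aggressive, Snipe): Bidder 1 can switch to Honest (6 → 7). Not NE.
(The remaining 8 profiles each have a profitable deviation by the same check.)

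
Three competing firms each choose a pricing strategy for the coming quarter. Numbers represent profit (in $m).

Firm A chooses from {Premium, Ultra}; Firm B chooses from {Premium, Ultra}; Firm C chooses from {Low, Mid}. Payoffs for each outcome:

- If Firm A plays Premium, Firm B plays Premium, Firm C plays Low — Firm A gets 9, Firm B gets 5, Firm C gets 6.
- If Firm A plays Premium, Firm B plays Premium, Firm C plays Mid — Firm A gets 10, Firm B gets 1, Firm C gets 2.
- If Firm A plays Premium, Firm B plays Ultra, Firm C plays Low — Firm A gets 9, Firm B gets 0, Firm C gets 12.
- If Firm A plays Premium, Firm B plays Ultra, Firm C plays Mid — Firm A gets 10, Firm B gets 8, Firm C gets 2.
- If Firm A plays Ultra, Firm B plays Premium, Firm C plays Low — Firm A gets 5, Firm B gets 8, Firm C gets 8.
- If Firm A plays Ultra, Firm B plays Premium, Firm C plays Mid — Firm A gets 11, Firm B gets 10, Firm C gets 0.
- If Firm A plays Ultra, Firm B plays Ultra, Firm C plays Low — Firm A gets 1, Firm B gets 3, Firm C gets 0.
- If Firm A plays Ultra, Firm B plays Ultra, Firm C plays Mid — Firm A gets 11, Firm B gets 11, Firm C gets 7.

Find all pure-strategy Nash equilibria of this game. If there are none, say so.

Firm A against (Premium, Low): payoffs 9, 5 → best response Premium.
Firm A against (Premium, Mid): payoffs 10, 11 → best response Ultra.
Firm A against (Ultra, Low): payoffs 9, 1 → best response Premium.
Firm A against (Ultra, Mid): payoffs 10, 11 → best response Ultra.
Firm B against (Premium, Low): payoffs 5, 0 → best response Premium.
Firm B against (Premium, Mid): payoffs 1, 8 → best response Ultra.
Firm B against (Ultra, Low): payoffs 8, 3 → best response Premium.
Firm B against (Ultra, Mid): payoffs 10, 11 → best response Ultra.
Firm C against (Premium, Premium): payoffs 6, 2 → best response Low.
Firm C against (Premium, Ultra): payoffs 12, 2 → best response Low.
Firm C against (Ultra, Premium): payoffs 8, 0 → best response Low.
Firm C against (Ultra, Ultra): payoffs 0, 7 → best response Mid.
Mutual best responses: (Premium, Premium, Low); (Ultra, Ultra, Mid).

The pure Nash equilibria are (Premium, Premium, Low) and (Ultra, Ultra, Mid).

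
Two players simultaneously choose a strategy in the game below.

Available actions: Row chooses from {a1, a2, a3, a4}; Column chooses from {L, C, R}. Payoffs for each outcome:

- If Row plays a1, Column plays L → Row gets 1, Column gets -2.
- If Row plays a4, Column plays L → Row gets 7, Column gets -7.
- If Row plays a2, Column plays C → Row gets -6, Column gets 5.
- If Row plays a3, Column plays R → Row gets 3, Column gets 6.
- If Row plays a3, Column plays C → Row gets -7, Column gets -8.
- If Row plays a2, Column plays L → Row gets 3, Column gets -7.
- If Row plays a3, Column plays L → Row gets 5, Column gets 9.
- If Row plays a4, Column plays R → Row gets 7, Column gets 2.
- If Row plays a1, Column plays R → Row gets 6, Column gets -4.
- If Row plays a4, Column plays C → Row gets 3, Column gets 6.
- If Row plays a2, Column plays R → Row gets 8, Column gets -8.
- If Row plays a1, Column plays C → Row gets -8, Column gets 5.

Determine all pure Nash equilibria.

Row against L: payoffs 1, 3, 5, 7 → best response a4.
Row against C: payoffs -8, -6, -7, 3 → best response a4.
Row against R: payoffs 6, 8, 3, 7 → best response a2.
Column against a1: payoffs -2, 5, -4 → best response C.
Column against a2: payoffs -7, 5, -8 → best response C.
Column against a3: payoffs 9, -8, 6 → best response L.
Column against a4: payoffs -7, 6, 2 → best response C.
Mutual best responses: (a4, C).

The unique pure-strategy Nash equilibrium is (a4, C).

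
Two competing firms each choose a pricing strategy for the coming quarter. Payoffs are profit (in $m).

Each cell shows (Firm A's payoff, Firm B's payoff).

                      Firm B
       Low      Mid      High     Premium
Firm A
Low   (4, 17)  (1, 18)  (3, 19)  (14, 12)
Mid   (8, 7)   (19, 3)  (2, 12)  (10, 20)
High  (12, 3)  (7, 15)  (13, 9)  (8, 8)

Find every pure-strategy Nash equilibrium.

There is no pure-strategy Nash equilibrium.

Firm A against Low: payoffs 4, 8, 12 → best response High.
Firm A against Mid: payoffs 1, 19, 7 → best response Mid.
Firm A against High: payoffs 3, 2, 13 → best response High.
Firm A against Premium: payoffs 14, 10, 8 → best response Low.
Firm B against Low: payoffs 17, 18, 19, 12 → best response High.
Firm B against Mid: payoffs 7, 3, 12, 20 → best response Premium.
Firm B against High: payoffs 3, 15, 9, 8 → best response Mid.
No profile is a mutual best response for all players.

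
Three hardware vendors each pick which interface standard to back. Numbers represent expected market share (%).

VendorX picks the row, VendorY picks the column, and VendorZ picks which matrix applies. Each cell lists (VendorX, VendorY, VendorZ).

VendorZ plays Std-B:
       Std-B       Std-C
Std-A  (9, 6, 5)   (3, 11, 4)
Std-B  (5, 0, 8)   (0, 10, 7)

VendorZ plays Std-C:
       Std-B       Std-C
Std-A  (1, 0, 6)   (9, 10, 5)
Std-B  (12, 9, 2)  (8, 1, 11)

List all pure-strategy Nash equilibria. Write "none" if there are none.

For each player, find the best response to each opponent profile; mutual best responses are the pure NE.
VendorX against (Std-B, Std-B): payoffs 9, 5 → best response Std-A.
VendorX against (Std-B, Std-C): payoffs 1, 12 → best response Std-B.
VendorX against (Std-C, Std-B): payoffs 3, 0 → best response Std-A.
VendorX against (Std-C, Std-C): payoffs 9, 8 → best response Std-A.
VendorY against (Std-A, Std-B): payoffs 6, 11 → best response Std-C.
VendorY against (Std-A, Std-C): payoffs 0, 10 → best response Std-C.
VendorY against (Std-B, Std-B): payoffs 0, 10 → best response Std-C.
VendorY against (Std-B, Std-C): payoffs 9, 1 → best response Std-B.
VendorZ against (Std-A, Std-B): payoffs 5, 6 → best response Std-C.
VendorZ against (Std-A, Std-C): payoffs 4, 5 → best response Std-C.
VendorZ against (Std-B, Std-B): payoffs 8, 2 → best response Std-B.
VendorZ against (Std-B, Std-C): payoffs 7, 11 → best response Std-C.
Mutual best responses: (Std-A, Std-C, Std-C).

Pure NE: (Std-A, Std-C, Std-C)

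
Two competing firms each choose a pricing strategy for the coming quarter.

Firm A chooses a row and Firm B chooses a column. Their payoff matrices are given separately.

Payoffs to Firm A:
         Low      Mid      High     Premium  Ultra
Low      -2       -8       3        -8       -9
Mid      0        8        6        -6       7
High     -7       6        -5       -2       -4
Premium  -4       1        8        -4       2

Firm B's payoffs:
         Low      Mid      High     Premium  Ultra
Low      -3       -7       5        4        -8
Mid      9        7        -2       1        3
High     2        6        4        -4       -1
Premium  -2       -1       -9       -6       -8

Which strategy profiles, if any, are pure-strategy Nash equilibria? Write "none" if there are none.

Mark each player's best response to every combination of opponents' strategies; a profile where every player is best-responding is a pure Nash equilibrium.
Firm A against Low: payoffs -2, 0, -7, -4 → best response Mid.
Firm A against Mid: payoffs -8, 8, 6, 1 → best response Mid.
Firm A against High: payoffs 3, 6, -5, 8 → best response Premium.
Firm A against Premium: payoffs -8, -6, -2, -4 → best response High.
Firm A against Ultra: payoffs -9, 7, -4, 2 → best response Mid.
Firm B against Low: payoffs -3, -7, 5, 4, -8 → best response High.
Firm B against Mid: payoffs 9, 7, -2, 1, 3 → best response Low.
Firm B against High: payoffs 2, 6, 4, -4, -1 → best response Mid.
Firm B against Premium: payoffs -2, -1, -9, -6, -8 → best response Mid.
Mutual best responses: (Mid, Low).

The unique pure-strategy Nash equilibrium is (Mid, Low).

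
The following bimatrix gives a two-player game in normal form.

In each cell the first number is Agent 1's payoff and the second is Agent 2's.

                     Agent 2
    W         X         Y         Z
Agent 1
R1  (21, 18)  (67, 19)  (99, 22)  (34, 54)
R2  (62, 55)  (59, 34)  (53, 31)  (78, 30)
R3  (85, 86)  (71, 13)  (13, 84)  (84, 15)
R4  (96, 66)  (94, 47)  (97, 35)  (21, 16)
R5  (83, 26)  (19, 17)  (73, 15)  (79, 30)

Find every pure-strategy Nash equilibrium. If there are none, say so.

Agent 1 against W: payoffs 21, 62, 85, 96, 83 → best response R4.
Agent 1 against X: payoffs 67, 59, 71, 94, 19 → best response R4.
Agent 1 against Y: payoffs 99, 53, 13, 97, 73 → best response R1.
Agent 1 against Z: payoffs 34, 78, 84, 21, 79 → best response R3.
Agent 2 against R1: payoffs 18, 19, 22, 54 → best response Z.
Agent 2 against R2: payoffs 55, 34, 31, 30 → best response W.
Agent 2 against R3: payoffs 86, 13, 84, 15 → best response W.
Agent 2 against R4: payoffs 66, 47, 35, 16 → best response W.
Agent 2 against R5: payoffs 26, 17, 15, 30 → best response Z.
Mutual best responses: (R4, W).

(R4, W)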